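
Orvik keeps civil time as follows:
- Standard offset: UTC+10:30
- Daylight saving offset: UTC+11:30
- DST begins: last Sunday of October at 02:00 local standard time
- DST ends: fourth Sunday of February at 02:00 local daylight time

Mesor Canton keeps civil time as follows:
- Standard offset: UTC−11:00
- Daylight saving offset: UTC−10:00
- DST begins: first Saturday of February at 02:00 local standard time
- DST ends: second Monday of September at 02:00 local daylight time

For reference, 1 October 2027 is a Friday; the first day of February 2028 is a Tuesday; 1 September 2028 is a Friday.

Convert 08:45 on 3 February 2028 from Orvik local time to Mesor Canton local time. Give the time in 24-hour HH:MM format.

10:15

1 October 2027 is a Friday, so Sundays fall on 3, 10, 17, 24, 31; the last is October 31.
1 February 2028 is a Tuesday, so the first Sunday is February 6 and the fourth is February 27.
Daylight saving runs 31 October 2027 – 27 February 2028; 3 February 2028 is inside that window, so Orvik is at UTC+11:30.
08:45 Orvik − 11h30m = 21:15 UTC (rolling into the previous day, 2 February 2028).
1 February 2028 is a Tuesday, so the first Saturday is February 5.
1 September 2028 is a Friday, so the first Monday is September 4 and the second is September 11.
At the standard offset (UTC−11:00), 21:15 UTC − 11h = 10:15 Mesor Canton standard time.
The standard-time date in Mesor Canton, 2 February 2028, is outside the daylight-saving period (5 February – 11 September), so Mesor Canton is on standard time, UTC−11:00.
21:15 UTC − 11h = 10:15 Mesor Canton.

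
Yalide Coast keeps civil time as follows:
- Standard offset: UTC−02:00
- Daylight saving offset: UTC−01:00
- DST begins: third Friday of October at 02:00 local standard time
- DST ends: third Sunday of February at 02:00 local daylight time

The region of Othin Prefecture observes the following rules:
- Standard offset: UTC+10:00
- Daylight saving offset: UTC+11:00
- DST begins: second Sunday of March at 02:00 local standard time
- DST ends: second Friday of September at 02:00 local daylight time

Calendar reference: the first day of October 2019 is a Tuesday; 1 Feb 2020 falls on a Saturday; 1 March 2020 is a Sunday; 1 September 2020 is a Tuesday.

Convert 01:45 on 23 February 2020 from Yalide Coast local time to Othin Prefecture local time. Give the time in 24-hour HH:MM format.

13:45

1 October 2019 is a Tuesday, so the first Friday is October 4 and the third is October 18.
1 February 2020 is a Saturday, so the first Sunday is February 2 and the third is February 16.
23 February 2020 does not fall between 18 October 2019 and 16 February 2020, so daylight saving is not in effect and Yalide Coast is at UTC−02:00.
01:45 Yalide Coast + 2h = 03:45 UTC.
1 March 2020 is a Sunday, so the first Sunday is March 1 and the second is March 8.
1 September 2020 is a Tuesday, so the first Friday is September 4 and the second is September 11.
At the standard offset (UTC+10:00), 03:45 UTC + 10h = 13:45 Othin Prefecture standard time.
The standard-time date in Othin Prefecture, 23 February 2020, is outside the daylight-saving period (8 March – 11 September), so Othin Prefecture is on standard time, UTC+10:00.
03:45 UTC + 10h = 13:45 Othin Prefecture.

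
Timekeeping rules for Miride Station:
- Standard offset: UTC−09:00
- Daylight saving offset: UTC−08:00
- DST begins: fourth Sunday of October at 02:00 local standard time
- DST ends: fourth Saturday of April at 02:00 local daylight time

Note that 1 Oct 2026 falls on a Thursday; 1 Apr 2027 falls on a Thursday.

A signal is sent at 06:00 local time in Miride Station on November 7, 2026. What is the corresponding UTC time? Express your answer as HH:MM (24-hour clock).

14:00

1 October 2026 is a Thursday, so the first Sunday is October 4 and the fourth is October 25.
1 April 2027 is a Thursday, so the first Saturday is April 3 and the fourth is April 24.
November 7, 2026 falls between 25 October 2026 and 24 April 2027, so daylight saving is in effect and Miride Station is at UTC−08:00.
06:00 local + 8h = 14:00 UTC.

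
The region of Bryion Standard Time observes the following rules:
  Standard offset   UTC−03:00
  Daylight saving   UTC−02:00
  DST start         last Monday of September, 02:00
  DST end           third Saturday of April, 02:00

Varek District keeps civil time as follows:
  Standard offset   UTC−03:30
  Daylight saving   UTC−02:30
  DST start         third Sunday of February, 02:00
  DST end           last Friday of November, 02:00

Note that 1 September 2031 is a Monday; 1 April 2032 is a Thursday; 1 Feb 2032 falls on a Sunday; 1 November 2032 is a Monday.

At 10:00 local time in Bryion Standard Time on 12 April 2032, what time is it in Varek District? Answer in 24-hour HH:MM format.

09:30

1 September 2031 is a Monday, so Mondays fall on 1, 8, 15, 22, 29; the last is September 29.
1 April 2032 is a Thursday, so the first Saturday is April 3 and the third is April 17.
Daylight saving runs 29 September 2031 – 17 April 2032; 12 April 2032 is inside that window, so Bryion Standard Time is at UTC−02:00.
10:00 Bryion Standard Time + 2h = 12:00 UTC.
1 February 2032 is a Sunday, so the first Sunday is February 1 and the third is February 15.
1 November 2032 is a Monday, so Fridays fall on 5, 12, 19, 26; the last is November 26.
At the standard offset (UTC−03:30), 12:00 UTC − 3h30m = 08:30 Varek District standard time.
The standard-time date in Varek District, 12 April 2032, falls between 15 February and 26 November, so daylight saving is in effect and Varek District is at UTC−02:30.
12:00 UTC − 2h30m = 09:30 Varek District.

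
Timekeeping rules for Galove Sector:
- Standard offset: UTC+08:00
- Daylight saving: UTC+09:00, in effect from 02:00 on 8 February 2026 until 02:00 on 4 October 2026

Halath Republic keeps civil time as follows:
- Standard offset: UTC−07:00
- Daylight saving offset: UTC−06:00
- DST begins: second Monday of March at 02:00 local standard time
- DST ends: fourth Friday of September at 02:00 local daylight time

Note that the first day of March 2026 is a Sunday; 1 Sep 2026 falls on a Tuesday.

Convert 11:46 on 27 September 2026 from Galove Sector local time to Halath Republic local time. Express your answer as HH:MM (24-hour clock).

19:46

Daylight saving runs 8 February – 4 October; 27 September 2026 is inside that window, so Galove Sector is at UTC+09:00.
11:46 Galove Sector − 9h = 02:46 UTC.
1 March 2026 is a Sunday, so the first Monday is March 2 and the second is March 9.
1 September 2026 is a Tuesday, so the first Friday is September 4 and the fourth is September 25.
At the standard offset (UTC−07:00), 02:46 UTC − 7h = 19:46 Halath Republic standard time (rolling into the previous day, 26 September 2026).
Daylight saving runs 9 March – 25 September; the standard-time date in Halath Republic, 26 September 2026, is outside that window, so Halath Republic is on standard time at UTC−07:00.
02:46 UTC − 7h = 19:46 Halath Republic (rolling into the previous day, 26 September 2026).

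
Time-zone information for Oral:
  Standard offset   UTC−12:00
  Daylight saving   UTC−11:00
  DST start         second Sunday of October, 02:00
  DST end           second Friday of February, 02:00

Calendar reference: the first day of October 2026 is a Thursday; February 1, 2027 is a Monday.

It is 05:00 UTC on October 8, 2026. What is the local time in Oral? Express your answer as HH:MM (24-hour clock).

17:00

1 October 2026 is a Thursday, so the first Sunday is October 4 and the second is October 11.
1 February 2027 is a Monday, so the first Friday is February 5 and the second is February 12.
At the standard offset (UTC−12:00), 05:00 UTC − 12h = 17:00 Oral standard time (rolling into the previous day, 7 October 2026).
The standard-time date in Oral, October 7, 2026, is outside the daylight-saving period (11 October 2026 – 12 February 2027), so Oral is on standard time, UTC−12:00.
05:00 UTC − 12h = 17:00 local (rolling into the previous day, 7 October 2026).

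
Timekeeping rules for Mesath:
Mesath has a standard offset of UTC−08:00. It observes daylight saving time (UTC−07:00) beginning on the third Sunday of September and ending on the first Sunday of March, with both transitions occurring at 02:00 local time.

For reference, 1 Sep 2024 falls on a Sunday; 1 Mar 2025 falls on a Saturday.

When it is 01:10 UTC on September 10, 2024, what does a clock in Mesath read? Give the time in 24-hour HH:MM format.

1 September 2024 is a Sunday, so the first Sunday is September 1 and the third is September 15.
1 March 2025 is a Saturday, so the first Sunday is March 2.
At the standard offset (UTC−08:00), 01:10 UTC − 8h = 17:10 Mesath standard time (rolling into the previous day, 9 September 2024).
The standard-time date in Mesath, September 9, 2024, is outside the daylight-saving period (15 September 2024 – 2 March 2025), so Mesath is on standard time, UTC−08:00.
01:10 UTC − 8h = 17:10 local (rolling into the previous day, 9 September 2024).

17:10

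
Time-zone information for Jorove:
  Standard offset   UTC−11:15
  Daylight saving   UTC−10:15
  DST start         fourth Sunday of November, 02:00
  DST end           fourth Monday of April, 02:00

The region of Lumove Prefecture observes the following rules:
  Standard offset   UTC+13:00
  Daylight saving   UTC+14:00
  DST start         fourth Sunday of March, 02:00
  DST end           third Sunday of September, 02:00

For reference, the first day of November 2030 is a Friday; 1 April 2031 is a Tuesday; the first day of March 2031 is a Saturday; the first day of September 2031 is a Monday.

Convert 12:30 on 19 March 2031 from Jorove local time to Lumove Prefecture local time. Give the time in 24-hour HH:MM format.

1 November 2030 is a Friday, so the first Sunday is November 3 and the fourth is November 24.
1 April 2031 is a Tuesday, so the first Monday is April 7 and the fourth is April 28.
Daylight saving runs 24 November 2030 – 28 April 2031; 19 March 2031 is inside that window, so Jorove is at UTC−10:15.
12:30 Jorove + 10h15m = 22:45 UTC.
1 March 2031 is a Saturday, so the first Sunday is March 2 and the fourth is March 23.
1 September 2031 is a Monday, so the first Sunday is September 7 and the third is September 21.
At the standard offset (UTC+13:00), 22:45 UTC + 13h = 11:45 Lumove Prefecture standard time (rolling into the next day, 20 March 2031).
The standard-time date in Lumove Prefecture, 20 March 2031, is outside the daylight-saving period (23 March – 21 September), so Lumove Prefecture is on standard time, UTC+13:00.
22:45 UTC + 13h = 11:45 Lumove Prefecture (rolling into the next day, 20 March 2031).

11:45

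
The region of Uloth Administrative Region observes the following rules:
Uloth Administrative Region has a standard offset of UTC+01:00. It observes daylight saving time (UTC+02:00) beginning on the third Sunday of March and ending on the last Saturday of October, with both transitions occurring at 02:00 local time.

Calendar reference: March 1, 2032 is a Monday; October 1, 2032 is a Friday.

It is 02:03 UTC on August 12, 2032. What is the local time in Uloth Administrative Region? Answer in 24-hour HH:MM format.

04:03

1 March 2032 is a Monday, so the first Sunday is March 7 and the third is March 21.
1 October 2032 is a Friday, so Saturdays fall on 2, 9, 16, 23, 30; the last is October 30.
At the standard offset (UTC+01:00), 02:03 UTC + 1h = 03:03 Uloth Administrative Region standard time.
The standard-time date in Uloth Administrative Region, August 12, 2032, lies within the daylight-saving period (21 March – 30 October), so Uloth Administrative Region is on daylight time, UTC+02:00.
02:03 UTC + 2h = 04:03 local.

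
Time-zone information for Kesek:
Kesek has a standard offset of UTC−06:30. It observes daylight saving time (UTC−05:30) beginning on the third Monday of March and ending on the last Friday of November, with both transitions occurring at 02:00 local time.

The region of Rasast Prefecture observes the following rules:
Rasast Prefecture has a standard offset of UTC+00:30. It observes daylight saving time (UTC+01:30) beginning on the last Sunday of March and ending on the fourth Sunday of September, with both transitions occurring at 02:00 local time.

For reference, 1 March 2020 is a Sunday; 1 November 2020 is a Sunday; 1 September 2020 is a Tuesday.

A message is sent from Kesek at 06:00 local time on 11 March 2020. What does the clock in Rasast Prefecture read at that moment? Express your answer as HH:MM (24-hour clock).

1 March 2020 is a Sunday, so the first Monday is March 2 and the third is March 16.
1 November 2020 is a Sunday, so Fridays fall on 6, 13, 20, 27; the last is November 27.
11 March 2020 does not fall between 16 March and 27 November, so daylight saving is not in effect and Kesek is at UTC−06:30.
06:00 Kesek + 6h30m = 12:30 UTC.
1 March 2020 is a Sunday, so Sundays fall on 1, 8, 15, 22, 29; the last is March 29.
1 September 2020 is a Tuesday, so the first Sunday is September 6 and the fourth is September 27.
At the standard offset (UTC+00:30), 12:30 UTC + 0h30m = 13:00 Rasast Prefecture standard time.
The standard-time date in Rasast Prefecture, 11 March 2020, is outside the daylight-saving period (29 March – 27 September), so Rasast Prefecture is on standard time, UTC+00:30.
12:30 UTC + 0h30m = 13:00 Rasast Prefecture.

13:00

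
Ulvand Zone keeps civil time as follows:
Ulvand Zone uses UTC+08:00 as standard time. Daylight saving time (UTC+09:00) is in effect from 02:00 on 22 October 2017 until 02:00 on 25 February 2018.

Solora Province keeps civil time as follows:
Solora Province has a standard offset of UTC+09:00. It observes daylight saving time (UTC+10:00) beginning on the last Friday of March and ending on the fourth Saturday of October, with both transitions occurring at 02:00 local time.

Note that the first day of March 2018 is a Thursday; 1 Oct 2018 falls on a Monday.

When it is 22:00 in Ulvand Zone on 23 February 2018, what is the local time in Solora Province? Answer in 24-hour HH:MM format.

22:00

23 February 2018 falls between 22 October 2017 and 25 February 2018, so daylight saving is in effect and Ulvand Zone is at UTC+09:00.
22:00 Ulvand Zone − 9h = 13:00 UTC.
1 March 2018 is a Thursday, so Fridays fall on 2, 9, 16, 23, 30; the last is March 30.
1 October 2018 is a Monday, so the first Saturday is October 6 and the fourth is October 27.
At the standard offset (UTC+09:00), 13:00 UTC + 9h = 22:00 Solora Province standard time.
Daylight saving runs 30 March – 27 October; the standard-time date in Solora Province, 23 February 2018, is outside that window, so Solora Province is on standard time at UTC+09:00.
13:00 UTC + 9h = 22:00 Solora Province.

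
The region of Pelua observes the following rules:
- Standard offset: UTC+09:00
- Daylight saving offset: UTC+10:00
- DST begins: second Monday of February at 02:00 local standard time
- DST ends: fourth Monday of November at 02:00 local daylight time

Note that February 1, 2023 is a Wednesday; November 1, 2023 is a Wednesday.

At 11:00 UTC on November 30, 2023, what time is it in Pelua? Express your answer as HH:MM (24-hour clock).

1 February 2023 is a Wednesday, so the first Monday is February 6 and the second is February 13.
1 November 2023 is a Wednesday, so the first Monday is November 6 and the fourth is November 27.
At the standard offset (UTC+09:00), 11:00 UTC + 9h = 20:00 Pelua standard time.
The standard-time date in Pelua, November 30, 2023, does not fall between 13 February and 27 November, so daylight saving is not in effect and Pelua is at UTC+09:00.
11:00 UTC + 9h = 20:00 local.

20:00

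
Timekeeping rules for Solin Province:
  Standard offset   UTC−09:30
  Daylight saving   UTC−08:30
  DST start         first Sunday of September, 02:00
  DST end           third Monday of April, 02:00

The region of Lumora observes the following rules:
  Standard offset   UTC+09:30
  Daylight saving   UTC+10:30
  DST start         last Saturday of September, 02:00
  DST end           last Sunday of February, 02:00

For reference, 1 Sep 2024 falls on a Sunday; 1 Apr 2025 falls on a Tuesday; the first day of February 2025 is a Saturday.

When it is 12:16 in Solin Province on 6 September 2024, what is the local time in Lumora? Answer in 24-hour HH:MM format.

06:16

1 September 2024 is a Sunday, so the first Sunday is September 1.
1 April 2025 is a Tuesday, so the first Monday is April 7 and the third is April 21.
6 September 2024 falls between 1 September 2024 and 21 April 2025, so daylight saving is in effect and Solin Province is at UTC−08:30.
12:16 Solin Province + 8h30m = 20:46 UTC.
1 September 2024 is a Sunday, so Saturdays fall on 7, 14, 21, 28; the last is September 28.
1 February 2025 is a Saturday, so Sundays fall on 2, 9, 16, 23; the last is February 23.
At the standard offset (UTC+09:30), 20:46 UTC + 9h30m = 06:16 Lumora standard time (rolling into the next day, 7 September 2024).
The standard-time date in Lumora, 7 September 2024, does not fall between 28 September 2024 and 23 February 2025, so daylight saving is not in effect and Lumora is at UTC+09:30.
20:46 UTC + 9h30m = 06:16 Lumora (rolling into the next day, 7 September 2024).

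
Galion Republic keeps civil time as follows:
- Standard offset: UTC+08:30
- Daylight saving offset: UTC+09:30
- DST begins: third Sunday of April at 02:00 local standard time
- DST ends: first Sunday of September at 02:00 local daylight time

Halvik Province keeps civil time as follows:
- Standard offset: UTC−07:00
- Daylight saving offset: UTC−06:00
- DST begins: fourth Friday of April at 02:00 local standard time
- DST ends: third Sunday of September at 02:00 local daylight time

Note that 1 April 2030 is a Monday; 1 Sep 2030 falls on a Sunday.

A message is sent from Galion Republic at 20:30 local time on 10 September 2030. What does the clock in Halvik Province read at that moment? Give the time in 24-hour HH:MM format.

1 April 2030 is a Monday, so the first Sunday is April 7 and the third is April 21.
1 September 2030 is a Sunday, so the first Sunday is September 1.
Daylight saving runs 21 April – 1 September; 10 September 2030 is outside that window, so Galion Republic is on standard time at UTC+08:30.
20:30 Galion Republic − 8h30m = 12:00 UTC.
1 April 2030 is a Monday, so the first Friday is April 5 and the fourth is April 26.
1 September 2030 is a Sunday, so the first Sunday is September 1 and the third is September 15.
At the standard offset (UTC−07:00), 12:00 UTC − 7h = 05:00 Halvik Province standard time.
The standard-time date in Halvik Province, 10 September 2030, falls between 26 April and 15 September, so daylight saving is in effect and Halvik Province is at UTC−06:00.
12:00 UTC − 6h = 06:00 Halvik Province.

06:00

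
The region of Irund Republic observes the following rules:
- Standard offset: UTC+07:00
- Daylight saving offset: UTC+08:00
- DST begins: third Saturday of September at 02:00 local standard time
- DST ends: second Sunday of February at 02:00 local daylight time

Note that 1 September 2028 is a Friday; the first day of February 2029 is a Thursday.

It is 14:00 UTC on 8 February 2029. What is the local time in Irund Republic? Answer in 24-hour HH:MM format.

22:00

1 September 2028 is a Friday, so the first Saturday is September 2 and the third is September 16.
1 February 2029 is a Thursday, so the first Sunday is February 4 and the second is February 11.
At the standard offset (UTC+07:00), 14:00 UTC + 7h = 21:00 Irund Republic standard time.
Daylight saving runs 16 September 2028 – 11 February 2029; the standard-time date in Irund Republic, 8 February 2029, is inside that window, so Irund Republic is at UTC+08:00.
14:00 UTC + 8h = 22:00 local.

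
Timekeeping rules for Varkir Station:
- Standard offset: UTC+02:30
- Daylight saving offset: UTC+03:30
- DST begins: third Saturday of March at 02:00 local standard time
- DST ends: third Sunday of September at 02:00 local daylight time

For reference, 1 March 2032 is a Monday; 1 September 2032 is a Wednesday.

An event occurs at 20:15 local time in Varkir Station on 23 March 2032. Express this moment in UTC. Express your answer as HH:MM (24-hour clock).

16:45

1 March 2032 is a Monday, so the first Saturday is March 6 and the third is March 20.
1 September 2032 is a Wednesday, so the first Sunday is September 5 and the third is September 19.
23 March 2032 falls between 20 March and 19 September, so daylight saving is in effect and Varkir Station is at UTC+03:30.
20:15 local − 3h30m = 16:45 UTC.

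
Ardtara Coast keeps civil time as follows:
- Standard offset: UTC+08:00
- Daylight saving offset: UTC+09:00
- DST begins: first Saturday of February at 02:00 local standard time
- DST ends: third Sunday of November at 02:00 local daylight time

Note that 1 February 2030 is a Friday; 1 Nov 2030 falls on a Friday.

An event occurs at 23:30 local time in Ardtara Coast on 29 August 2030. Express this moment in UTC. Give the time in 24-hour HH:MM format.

14:30

1 February 2030 is a Friday, so the first Saturday is February 2.
1 November 2030 is a Friday, so the first Sunday is November 3 and the third is November 17.
29 August 2030 falls between 2 February and 17 November, so daylight saving is in effect and Ardtara Coast is at UTC+09:00.
23:30 local − 9h = 14:30 UTC.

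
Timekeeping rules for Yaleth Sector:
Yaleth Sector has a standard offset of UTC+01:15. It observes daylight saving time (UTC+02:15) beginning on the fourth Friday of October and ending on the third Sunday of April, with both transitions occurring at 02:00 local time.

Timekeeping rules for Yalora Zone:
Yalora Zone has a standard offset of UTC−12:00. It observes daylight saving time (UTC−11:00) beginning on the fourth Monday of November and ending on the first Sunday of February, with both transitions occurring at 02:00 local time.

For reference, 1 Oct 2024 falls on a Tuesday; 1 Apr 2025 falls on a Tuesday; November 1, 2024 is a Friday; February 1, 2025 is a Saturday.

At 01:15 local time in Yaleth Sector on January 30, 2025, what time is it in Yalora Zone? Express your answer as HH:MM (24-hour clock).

12:00

1 October 2024 is a Tuesday, so the first Friday is October 4 and the fourth is October 25.
1 April 2025 is a Tuesday, so the first Sunday is April 6 and the third is April 20.
Daylight saving runs 25 October 2024 – 20 April 2025; January 30, 2025 is inside that window, so Yaleth Sector is at UTC+02:15.
01:15 Yaleth Sector − 2h15m = 23:00 UTC (rolling into the previous day, 29 January 2025).
1 November 2024 is a Friday, so the first Monday is November 4 and the fourth is November 25.
1 February 2025 is a Saturday, so the first Sunday is February 2.
At the standard offset (UTC−12:00), 23:00 UTC − 12h = 11:00 Yalora Zone standard time.
The standard-time date in Yalora Zone, January 29, 2025, lies within the daylight-saving period (25 November 2024 – 2 February 2025), so Yalora Zone is on daylight time, UTC−11:00.
23:00 UTC − 11h = 12:00 Yalora Zone.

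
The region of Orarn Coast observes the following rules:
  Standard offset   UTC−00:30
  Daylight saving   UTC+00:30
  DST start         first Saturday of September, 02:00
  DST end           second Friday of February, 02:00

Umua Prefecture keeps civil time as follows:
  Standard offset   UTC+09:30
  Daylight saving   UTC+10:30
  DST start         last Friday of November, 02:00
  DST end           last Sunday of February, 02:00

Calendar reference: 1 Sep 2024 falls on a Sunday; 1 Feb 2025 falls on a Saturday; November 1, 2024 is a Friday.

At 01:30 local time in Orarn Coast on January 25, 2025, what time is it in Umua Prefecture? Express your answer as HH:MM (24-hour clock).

1 September 2024 is a Sunday, so the first Saturday is September 7.
1 February 2025 is a Saturday, so the first Friday is February 7 and the second is February 14.
January 25, 2025 lies within the daylight-saving period (7 September 2024 – 14 February 2025), so Orarn Coast is on daylight time, UTC+00:30.
01:30 Orarn Coast − 0h30m = 01:00 UTC.
1 November 2024 is a Friday, so Fridays fall on 1, 8, 15, 22, 29; the last is November 29.
1 February 2025 is a Saturday, so Sundays fall on 2, 9, 16, 23; the last is February 23.
At the standard offset (UTC+09:30), 01:00 UTC + 9h30m = 10:30 Umua Prefecture standard time.
The standard-time date in Umua Prefecture, January 25, 2025, falls between 29 November 2024 and 23 February 2025, so daylight saving is in effect and Umua Prefecture is at UTC+10:30.
01:00 UTC + 10h30m = 11:30 Umua Prefecture.

11:30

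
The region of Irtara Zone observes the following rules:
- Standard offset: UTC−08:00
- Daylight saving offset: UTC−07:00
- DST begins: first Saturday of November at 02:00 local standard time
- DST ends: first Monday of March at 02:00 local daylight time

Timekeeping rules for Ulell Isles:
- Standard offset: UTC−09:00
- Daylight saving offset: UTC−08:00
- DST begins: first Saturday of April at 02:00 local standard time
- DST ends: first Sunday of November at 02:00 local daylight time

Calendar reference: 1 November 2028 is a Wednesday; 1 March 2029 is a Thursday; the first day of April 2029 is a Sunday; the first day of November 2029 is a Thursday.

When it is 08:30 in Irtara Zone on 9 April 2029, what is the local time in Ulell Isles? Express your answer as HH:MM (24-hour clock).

1 November 2028 is a Wednesday, so the first Saturday is November 4.
1 March 2029 is a Thursday, so the first Monday is March 5.
9 April 2029 is outside the daylight-saving period (4 November 2028 – 5 March 2029), so Irtara Zone is on standard time, UTC−08:00.
08:30 Irtara Zone + 8h = 16:30 UTC.
1 April 2029 is a Sunday, so the first Saturday is April 7.
1 November 2029 is a Thursday, so the first Sunday is November 4.
At the standard offset (UTC−09:00), 16:30 UTC − 9h = 07:30 Ulell Isles standard time.
The standard-time date in Ulell Isles, 9 April 2029, lies within the daylight-saving period (7 April – 4 November), so Ulell Isles is on daylight time, UTC−08:00.
16:30 UTC − 8h = 08:30 Ulell Isles.

08:30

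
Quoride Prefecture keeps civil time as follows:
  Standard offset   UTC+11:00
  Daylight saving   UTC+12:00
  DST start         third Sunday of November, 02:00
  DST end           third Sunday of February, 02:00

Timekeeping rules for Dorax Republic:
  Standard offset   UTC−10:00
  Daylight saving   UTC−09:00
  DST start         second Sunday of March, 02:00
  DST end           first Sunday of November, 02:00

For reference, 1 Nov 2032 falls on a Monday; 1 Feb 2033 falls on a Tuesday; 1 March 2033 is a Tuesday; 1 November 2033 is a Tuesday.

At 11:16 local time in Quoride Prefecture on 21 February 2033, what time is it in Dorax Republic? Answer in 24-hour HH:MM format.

1 November 2032 is a Monday, so the first Sunday is November 7 and the third is November 21.
1 February 2033 is a Tuesday, so the first Sunday is February 6 and the third is February 20.
Daylight saving runs 21 November 2032 – 20 February 2033; 21 February 2033 is outside that window, so Quoride Prefecture is on standard time at UTC+11:00.
11:16 Quoride Prefecture − 11h = 00:16 UTC.
1 March 2033 is a Tuesday, so the first Sunday is March 6 and the second is March 13.
1 November 2033 is a Tuesday, so the first Sunday is November 6.
At the standard offset (UTC−10:00), 00:16 UTC − 10h = 14:16 Dorax Republic standard time (rolling into the previous day, 20 February 2033).
Daylight saving runs 13 March – 6 November; the standard-time date in Dorax Republic, 20 February 2033, is outside that window, so Dorax Republic is on standard time at UTC−10:00.
00:16 UTC − 10h = 14:16 Dorax Republic (rolling into the previous day, 20 February 2033).

14:16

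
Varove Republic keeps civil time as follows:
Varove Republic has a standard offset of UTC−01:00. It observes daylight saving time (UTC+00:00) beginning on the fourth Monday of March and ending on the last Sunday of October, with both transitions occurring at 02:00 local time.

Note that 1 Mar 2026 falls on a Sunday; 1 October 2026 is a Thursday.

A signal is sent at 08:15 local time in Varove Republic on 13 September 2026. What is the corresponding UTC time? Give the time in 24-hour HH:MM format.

1 March 2026 is a Sunday, so the first Monday is March 2 and the fourth is March 23.
1 October 2026 is a Thursday, so Sundays fall on 4, 11, 18, 25; the last is October 25.
13 September 2026 lies within the daylight-saving period (23 March – 25 October), so Varove Republic is on daylight time, UTC+00:00.
08:15 local − 0h = 08:15 UTC.

08:15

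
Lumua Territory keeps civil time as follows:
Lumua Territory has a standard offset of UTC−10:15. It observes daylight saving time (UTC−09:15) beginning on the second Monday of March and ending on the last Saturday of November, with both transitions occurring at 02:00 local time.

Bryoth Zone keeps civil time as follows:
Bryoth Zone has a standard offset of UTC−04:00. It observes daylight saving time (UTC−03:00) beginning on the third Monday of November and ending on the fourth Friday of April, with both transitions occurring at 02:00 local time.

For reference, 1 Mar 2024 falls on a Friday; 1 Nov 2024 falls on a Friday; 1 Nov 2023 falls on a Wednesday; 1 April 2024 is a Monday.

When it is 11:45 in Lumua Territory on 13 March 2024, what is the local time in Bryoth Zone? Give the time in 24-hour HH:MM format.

18:00

1 March 2024 is a Friday, so the first Monday is March 4 and the second is March 11.
1 November 2024 is a Friday, so Saturdays fall on 2, 9, 16, 23, 30; the last is November 30.
13 March 2024 falls between 11 March and 30 November, so daylight saving is in effect and Lumua Territory is at UTC−09:15.
11:45 Lumua Territory + 9h15m = 21:00 UTC.
1 November 2023 is a Wednesday, so the first Monday is November 6 and the third is November 20.
1 April 2024 is a Monday, so the first Friday is April 5 and the fourth is April 26.
At the standard offset (UTC−04:00), 21:00 UTC − 4h = 17:00 Bryoth Zone standard time.
The standard-time date in Bryoth Zone, 13 March 2024, lies within the daylight-saving period (20 November 2023 – 26 April 2024), so Bryoth Zone is on daylight time, UTC−03:00.
21:00 UTC − 3h = 18:00 Bryoth Zone.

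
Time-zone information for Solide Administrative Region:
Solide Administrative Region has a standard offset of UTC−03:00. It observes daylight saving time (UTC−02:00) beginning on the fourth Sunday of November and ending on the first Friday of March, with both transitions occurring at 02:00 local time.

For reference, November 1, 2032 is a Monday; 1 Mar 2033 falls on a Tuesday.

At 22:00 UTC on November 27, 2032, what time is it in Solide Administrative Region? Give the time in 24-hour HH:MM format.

19:00

1 November 2032 is a Monday, so the first Sunday is November 7 and the fourth is November 28.
1 March 2033 is a Tuesday, so the first Friday is March 4.
At the standard offset (UTC−03:00), 22:00 UTC − 3h = 19:00 Solide Administrative Region standard time.
The standard-time date in Solide Administrative Region, November 27, 2032, is outside the daylight-saving period (28 November 2032 – 4 March 2033), so Solide Administrative Region is on standard time, UTC−03:00.
22:00 UTC − 3h = 19:00 local.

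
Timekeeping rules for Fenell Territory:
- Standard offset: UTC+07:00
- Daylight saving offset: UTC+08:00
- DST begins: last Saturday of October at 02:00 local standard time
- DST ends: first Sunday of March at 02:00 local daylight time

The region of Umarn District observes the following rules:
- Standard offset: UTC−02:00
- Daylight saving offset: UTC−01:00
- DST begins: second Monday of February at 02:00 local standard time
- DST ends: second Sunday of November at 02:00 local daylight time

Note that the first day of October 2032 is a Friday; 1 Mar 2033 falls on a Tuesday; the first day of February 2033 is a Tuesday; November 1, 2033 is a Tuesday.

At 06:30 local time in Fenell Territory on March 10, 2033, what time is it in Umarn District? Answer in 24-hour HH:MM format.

1 October 2032 is a Friday, so Saturdays fall on 2, 9, 16, 23, 30; the last is October 30.
1 March 2033 is a Tuesday, so the first Sunday is March 6.
March 10, 2033 is outside the daylight-saving period (30 October 2032 – 6 March 2033), so Fenell Territory is on standard time, UTC+07:00.
06:30 Fenell Territory − 7h = 23:30 UTC (rolling into the previous day, 9 March 2033).
1 February 2033 is a Tuesday, so the first Monday is February 7 and the second is February 14.
1 November 2033 is a Tuesday, so the first Sunday is November 6 and the second is November 13.
At the standard offset (UTC−02:00), 23:30 UTC − 2h = 21:30 Umarn District standard time.
The standard-time date in Umarn District, March 9, 2033, lies within the daylight-saving period (14 February – 13 November), so Umarn District is on daylight time, UTC−01:00.
23:30 UTC − 1h = 22:30 Umarn District.

22:30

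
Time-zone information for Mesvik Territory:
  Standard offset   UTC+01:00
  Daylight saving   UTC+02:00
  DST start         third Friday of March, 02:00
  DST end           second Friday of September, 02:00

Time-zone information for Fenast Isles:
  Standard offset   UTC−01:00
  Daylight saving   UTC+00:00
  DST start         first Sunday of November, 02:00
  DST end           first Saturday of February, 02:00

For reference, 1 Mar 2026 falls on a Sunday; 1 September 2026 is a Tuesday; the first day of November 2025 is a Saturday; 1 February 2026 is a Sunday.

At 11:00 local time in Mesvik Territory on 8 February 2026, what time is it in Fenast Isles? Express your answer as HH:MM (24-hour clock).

09:00

1 March 2026 is a Sunday, so the first Friday is March 6 and the third is March 20.
1 September 2026 is a Tuesday, so the first Friday is September 4 and the second is September 11.
8 February 2026 does not fall between 20 March and 11 September, so daylight saving is not in effect and Mesvik Territory is at UTC+01:00.
11:00 Mesvik Territory − 1h = 10:00 UTC.
1 November 2025 is a Saturday, so the first Sunday is November 2.
1 February 2026 is a Sunday, so the first Saturday is February 7.
At the standard offset (UTC−01:00), 10:00 UTC − 1h = 09:00 Fenast Isles standard time.
The standard-time date in Fenast Isles, 8 February 2026, is outside the daylight-saving period (2 November 2025 – 7 February 2026), so Fenast Isles is on standard time, UTC−01:00.
10:00 UTC − 1h = 09:00 Fenast Isles.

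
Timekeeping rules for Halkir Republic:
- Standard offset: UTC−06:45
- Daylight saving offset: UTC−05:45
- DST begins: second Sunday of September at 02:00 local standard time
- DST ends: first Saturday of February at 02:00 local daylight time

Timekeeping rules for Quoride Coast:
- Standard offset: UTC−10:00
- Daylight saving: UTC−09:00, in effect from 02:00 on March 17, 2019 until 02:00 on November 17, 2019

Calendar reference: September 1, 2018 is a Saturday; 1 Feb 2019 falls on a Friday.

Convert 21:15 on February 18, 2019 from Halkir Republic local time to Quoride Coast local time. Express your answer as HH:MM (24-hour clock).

1 September 2018 is a Saturday, so the first Sunday is September 2 and the second is September 9.
1 February 2019 is a Friday, so the first Saturday is February 2.
February 18, 2019 is outside the daylight-saving period (9 September 2018 – 2 February 2019), so Halkir Republic is on standard time, UTC−06:45.
21:15 Halkir Republic + 6h45m = 04:00 UTC (rolling into the next day, 19 February 2019).
At the standard offset (UTC−10:00), 04:00 UTC − 10h = 18:00 Quoride Coast standard time (rolling into the previous day, 18 February 2019).
Daylight saving runs 17 March – 17 November; the standard-time date in Quoride Coast, February 18, 2019, is outside that window, so Quoride Coast is on standard time at UTC−10:00.
04:00 UTC − 10h = 18:00 Quoride Coast (rolling into the previous day, 18 February 2019).

18:00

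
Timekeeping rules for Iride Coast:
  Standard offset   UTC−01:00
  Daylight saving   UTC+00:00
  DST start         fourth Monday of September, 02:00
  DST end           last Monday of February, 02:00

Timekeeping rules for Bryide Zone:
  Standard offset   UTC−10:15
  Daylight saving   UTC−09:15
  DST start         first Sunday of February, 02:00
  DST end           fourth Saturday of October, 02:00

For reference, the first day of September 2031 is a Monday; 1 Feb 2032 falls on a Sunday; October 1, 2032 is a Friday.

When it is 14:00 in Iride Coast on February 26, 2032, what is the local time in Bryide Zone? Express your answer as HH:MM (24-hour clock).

1 September 2031 is a Monday, so the first Monday is September 1 and the fourth is September 22.
1 February 2032 is a Sunday, so Mondays fall on 2, 9, 16, 23; the last is February 23.
Daylight saving runs 22 September 2031 – 23 February 2032; February 26, 2032 is outside that window, so Iride Coast is on standard time at UTC−01:00.
14:00 Iride Coast + 1h = 15:00 UTC.
1 February 2032 is a Sunday, so the first Sunday is February 1.
1 October 2032 is a Friday, so the first Saturday is October 2 and the fourth is October 23.
At the standard offset (UTC−10:15), 15:00 UTC − 10h15m = 04:45 Bryide Zone standard time.
Daylight saving runs 1 February – 23 October; the standard-time date in Bryide Zone, February 26, 2032, is inside that window, so Bryide Zone is at UTC−09:15.
15:00 UTC − 9h15m = 05:45 Bryide Zone.

05:45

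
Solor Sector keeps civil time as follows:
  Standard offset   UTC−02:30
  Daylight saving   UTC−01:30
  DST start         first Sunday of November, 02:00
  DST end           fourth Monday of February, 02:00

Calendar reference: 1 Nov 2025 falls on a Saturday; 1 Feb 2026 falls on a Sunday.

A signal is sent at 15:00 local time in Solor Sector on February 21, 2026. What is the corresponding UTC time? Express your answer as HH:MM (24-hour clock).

16:30

1 November 2025 is a Saturday, so the first Sunday is November 2.
1 February 2026 is a Sunday, so the first Monday is February 2 and the fourth is February 23.
Daylight saving runs 2 November 2025 – 23 February 2026; February 21, 2026 is inside that window, so Solor Sector is at UTC−01:30.
15:00 local + 1h30m = 16:30 UTC.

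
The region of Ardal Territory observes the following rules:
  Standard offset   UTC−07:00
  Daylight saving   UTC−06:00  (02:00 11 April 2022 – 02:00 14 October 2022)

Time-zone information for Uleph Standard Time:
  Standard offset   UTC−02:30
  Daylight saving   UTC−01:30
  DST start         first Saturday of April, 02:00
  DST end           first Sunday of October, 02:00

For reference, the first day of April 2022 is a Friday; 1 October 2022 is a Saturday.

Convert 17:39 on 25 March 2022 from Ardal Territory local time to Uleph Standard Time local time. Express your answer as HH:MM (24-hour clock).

22:09

25 March 2022 is outside the daylight-saving period (11 April – 14 October), so Ardal Territory is on standard time, UTC−07:00.
17:39 Ardal Territory + 7h = 00:39 UTC (rolling into the next day, 26 March 2022).
1 April 2022 is a Friday, so the first Saturday is April 2.
1 October 2022 is a Saturday, so the first Sunday is October 2.
At the standard offset (UTC−02:30), 00:39 UTC − 2h30m = 22:09 Uleph Standard Time standard time (rolling into the previous day, 25 March 2022).
Daylight saving runs 2 April – 2 October; the standard-time date in Uleph Standard Time, 25 March 2022, is outside that window, so Uleph Standard Time is on standard time at UTC−02:30.
00:39 UTC − 2h30m = 22:09 Uleph Standard Time (rolling into the previous day, 25 March 2022).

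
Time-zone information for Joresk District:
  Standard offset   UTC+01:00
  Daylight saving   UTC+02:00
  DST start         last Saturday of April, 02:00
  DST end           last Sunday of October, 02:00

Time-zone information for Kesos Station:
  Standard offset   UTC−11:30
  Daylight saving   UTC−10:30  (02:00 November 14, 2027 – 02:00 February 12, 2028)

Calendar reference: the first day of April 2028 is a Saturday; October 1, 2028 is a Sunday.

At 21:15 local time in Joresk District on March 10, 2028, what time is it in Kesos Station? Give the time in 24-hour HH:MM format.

1 April 2028 is a Saturday, so Saturdays fall on 1, 8, 15, 22, 29; the last is April 29.
1 October 2028 is a Sunday, so Sundays fall on 1, 8, 15, 22, 29; the last is October 29.
March 10, 2028 does not fall between 29 April and 29 October, so daylight saving is not in effect and Joresk District is at UTC+01:00.
21:15 Joresk District − 1h = 20:15 UTC.
At the standard offset (UTC−11:30), 20:15 UTC − 11h30m = 08:45 Kesos Station standard time.
The standard-time date in Kesos Station, March 10, 2028, is outside the daylight-saving period (14 November 2027 – 12 February 2028), so Kesos Station is on standard time, UTC−11:30.
20:15 UTC − 11h30m = 08:45 Kesos Station.

08:45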